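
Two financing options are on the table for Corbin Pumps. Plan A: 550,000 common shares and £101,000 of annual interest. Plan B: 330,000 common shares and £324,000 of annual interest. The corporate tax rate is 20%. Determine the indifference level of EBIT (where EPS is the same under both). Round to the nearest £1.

Set EPS_A = EPS_B: (EBIT − £101,000)(1 − 0.20) ÷ 550,000 = (EBIT − £324,000)(1 − 0.20) ÷ 330,000.
The (1 − t) factor cancels: (EBIT − 101,000) × 330,000 = (EBIT − 324,000) × 550,000.
EBIT × (550,000 − 330,000) = 324,000 × 550,000 − 101,000 × 330,000 = 144,870,000,000, so EBIT = 144,870,000,000 ÷ 220,000 = 658,500.00.

£658,500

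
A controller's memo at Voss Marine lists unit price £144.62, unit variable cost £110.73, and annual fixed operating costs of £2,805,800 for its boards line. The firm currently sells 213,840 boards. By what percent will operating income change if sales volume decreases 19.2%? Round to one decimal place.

-31.3%

Total contribution margin = 213,840 × £33.89 = £7,247,037.60.
EBIT = £7,247,037.60 − £2,805,800 = £4,441,237.60.
Degree of operating leverage = £7,247,037.60 / £4,441,237.60 = 1.6318.
Operating income changes by 1.6318 × -19.2% = -31.3%.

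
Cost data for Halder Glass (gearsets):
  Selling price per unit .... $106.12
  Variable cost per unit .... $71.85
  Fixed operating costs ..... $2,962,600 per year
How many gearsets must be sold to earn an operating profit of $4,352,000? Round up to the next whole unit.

213,441 gearsets

Unit CM = price − variable cost = $106.12 − $71.85 = $34.27.
Need Q such that Q × $34.27 − $2,962,600 = $4,352,000, i.e. Q = $7,314,600 / $34.27 = 213,440.33 → 213,441.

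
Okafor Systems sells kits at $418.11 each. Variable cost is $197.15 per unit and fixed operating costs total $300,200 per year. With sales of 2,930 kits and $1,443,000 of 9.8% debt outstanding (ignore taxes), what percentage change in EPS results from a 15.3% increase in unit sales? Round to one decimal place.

Total contribution margin = 2,930 × $220.96 = $647,412.80.
Subtracting fixed costs: EBIT = $647,412.80 − $300,200 = $347,212.80.
Interest = $141,414.00, so EBIT − I = $205,798.80.
Degree of combined leverage = contribution ÷ (EBIT − I) = $647,412.80 ÷ $205,798.80 = 3.1459.
%ΔEPS = DCL × %ΔSales = 3.1459 × +15.3% = +48.1%.

+48.1%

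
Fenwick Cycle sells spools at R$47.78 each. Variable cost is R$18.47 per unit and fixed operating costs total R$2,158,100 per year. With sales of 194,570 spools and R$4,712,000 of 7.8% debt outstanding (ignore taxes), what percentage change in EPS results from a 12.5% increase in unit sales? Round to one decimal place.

+22.4%

At 194,570 units, contribution = 194,570 × R$29.31 = R$5,702,846.70.
EBIT = R$5,702,846.70 − R$2,158,100 = R$3,544,746.70.
Interest = R$367,536.00, so EBIT − I = R$3,177,210.70.
DCL = total CM / (EBIT − I) = R$5,702,846.70 / R$3,177,210.70 = 1.7949.
EPS therefore changes by 1.7949 × (+12.5%) = +22.4%.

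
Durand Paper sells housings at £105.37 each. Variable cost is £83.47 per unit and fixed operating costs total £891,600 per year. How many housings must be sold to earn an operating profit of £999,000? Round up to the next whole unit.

86,329 housings

Each unit contributes £105.37 − £83.47 = £21.90.
Required volume = (fixed costs + target profit) ÷ CM = (£891,600 + £999,000) ÷ £21.90 = 86,328.77, so 86,329 housings.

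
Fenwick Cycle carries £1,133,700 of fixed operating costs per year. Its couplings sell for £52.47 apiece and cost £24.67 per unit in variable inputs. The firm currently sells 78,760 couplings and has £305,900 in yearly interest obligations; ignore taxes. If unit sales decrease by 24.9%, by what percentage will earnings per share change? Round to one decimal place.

-72.7%

Total contribution margin = 78,760 × £27.80 = £2,189,528.00.
EBIT = £2,189,528.00 − £1,133,700 = £1,055,828.00.
Interest = £305,900.00, so EBIT − I = £749,928.00.
Degree of combined leverage = contribution ÷ (EBIT − I) = £2,189,528.00 ÷ £749,928.00 = 2.9197.
EPS therefore changes by 2.9197 × (-24.9%) = -72.7%.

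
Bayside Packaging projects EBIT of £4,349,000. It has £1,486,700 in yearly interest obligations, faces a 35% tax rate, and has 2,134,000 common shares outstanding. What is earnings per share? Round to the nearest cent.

£0.87

Interest = £1,486,700.00, so EBT = £4,349,000 − £1,486,700.00 = £2,862,300.00.
Net income = £2,862,300.00 × (1 − 0.35) = £1,860,495.00.
EPS = £1,860,495.00 ÷ 2,134,000 = £0.87.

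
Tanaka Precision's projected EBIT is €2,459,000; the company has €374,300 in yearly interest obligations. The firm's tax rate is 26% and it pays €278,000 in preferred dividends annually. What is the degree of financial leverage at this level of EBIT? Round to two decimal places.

Interest = €374,300.00.
Pre-tax preferred-dividend burden = €278,000 ÷ (1 − 0.26) = €375,675.68.
DFL = EBIT ÷ [EBIT − I − D_p/(1−t)] = €2,459,000 ÷ [€2,459,000 − €374,300.00 − €375,675.68] = €2,459,000 ÷ €1,709,024.32 = 1.4388.

1.44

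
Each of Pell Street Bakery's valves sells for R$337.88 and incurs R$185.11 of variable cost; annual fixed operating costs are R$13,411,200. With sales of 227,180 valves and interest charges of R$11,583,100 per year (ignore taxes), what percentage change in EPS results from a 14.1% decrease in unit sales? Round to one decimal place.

-50.4%

At 227,180 units, contribution = 227,180 × R$152.77 = R$34,706,288.60.
EBIT = R$34,706,288.60 − R$13,411,200 = R$21,295,088.60.
Interest = R$11,583,100.00, so EBIT − I = R$9,711,988.60.
DCL = total CM / (EBIT − I) = R$34,706,288.60 / R$9,711,988.60 = 3.5736.
%ΔEPS = DCL × %ΔSales = 3.5736 × -14.1% = -50.4%.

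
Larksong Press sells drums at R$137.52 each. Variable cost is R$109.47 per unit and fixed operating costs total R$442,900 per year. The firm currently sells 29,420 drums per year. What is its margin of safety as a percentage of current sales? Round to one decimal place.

Each unit contributes R$137.52 − R$109.47 = R$28.05. Break-even units = R$442,900 ÷ R$28.05 = 15,789.66; break-even revenue = 15,789.66 × R$137.52 = R$2,171,394.22.
Actual sales revenue = 29,420 × R$137.52 = R$4,045,838.40.
Margin of safety = (R$4,045,838.40 − R$2,171,394.22) ÷ R$4,045,838.40 = 46.3%.

46.3%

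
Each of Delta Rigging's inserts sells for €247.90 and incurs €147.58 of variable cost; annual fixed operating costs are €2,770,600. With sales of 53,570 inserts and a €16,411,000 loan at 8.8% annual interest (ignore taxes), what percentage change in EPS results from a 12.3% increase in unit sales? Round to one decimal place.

At 53,570 units, contribution = 53,570 × €100.32 = €5,374,142.40.
Operating income = contribution − fixed costs = €5,374,142.40 − €2,770,600 = €2,603,542.40.
Interest = €1,444,168.00, so EBIT − I = €1,159,374.40.
Degree of combined leverage = contribution ÷ (EBIT − I) = €5,374,142.40 ÷ €1,159,374.40 = 4.6354.
EPS therefore changes by 4.6354 × (+12.3%) = +57.0%.

+57.0%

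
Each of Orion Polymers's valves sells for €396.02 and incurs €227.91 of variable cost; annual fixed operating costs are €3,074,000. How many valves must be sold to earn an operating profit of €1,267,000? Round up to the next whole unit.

25,823 valves

Unit CM = price − variable cost = €396.02 − €227.91 = €168.11.
Units = (FC + target) / CM = (€3,074,000 + €1,267,000) / €168.11 = 25,822.38, so 25,823 valves.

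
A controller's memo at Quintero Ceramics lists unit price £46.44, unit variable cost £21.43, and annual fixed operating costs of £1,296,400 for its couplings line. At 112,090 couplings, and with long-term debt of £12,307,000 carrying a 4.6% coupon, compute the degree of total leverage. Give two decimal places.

Contribution at this volume is 112,090 × £25.01 = £2,803,370.90.
Operating income = contribution − fixed costs = £2,803,370.90 − £1,296,400 = £1,506,970.90. Interest = £566,122.00.
DOL = £2,803,370.90 ÷ £1,506,970.90 = 1.8603; DFL = £1,506,970.90 ÷ £940,848.90 = 1.6017.
Combined leverage = 1.8603 × 1.6017 = 2.9796.

2.98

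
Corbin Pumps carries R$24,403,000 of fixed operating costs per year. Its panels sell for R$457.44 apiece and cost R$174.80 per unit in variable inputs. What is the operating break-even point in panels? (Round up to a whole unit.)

86,340 panels

Contribution margin per unit = R$457.44 − R$174.80 = R$282.64.
Break-even Q = R$24,403,000 / R$282.64 = 86,339.51 → 86,340 panels.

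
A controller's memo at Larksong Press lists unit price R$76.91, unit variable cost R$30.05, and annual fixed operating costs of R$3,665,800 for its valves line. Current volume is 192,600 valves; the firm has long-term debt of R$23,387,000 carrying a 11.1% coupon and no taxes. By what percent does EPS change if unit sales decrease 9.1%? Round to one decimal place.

-29.7%

At 192,600 units, contribution = 192,600 × R$46.86 = R$9,025,236.00.
Operating income = contribution − fixed costs = R$9,025,236.00 − R$3,665,800 = R$5,359,436.00.
Interest = R$2,595,957.00, so EBIT − I = R$2,763,479.00.
Degree of combined leverage = contribution ÷ (EBIT − I) = R$9,025,236.00 ÷ R$2,763,479.00 = 3.2659.
EPS therefore changes by 3.2659 × (-9.1%) = -29.7%.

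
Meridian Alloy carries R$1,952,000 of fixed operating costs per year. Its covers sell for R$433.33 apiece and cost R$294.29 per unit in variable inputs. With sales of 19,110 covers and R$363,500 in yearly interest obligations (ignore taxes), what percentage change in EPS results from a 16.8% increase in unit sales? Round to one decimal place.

+130.7%

Total contribution margin = 19,110 × R$139.04 = R$2,657,054.40.
EBIT = R$2,657,054.40 − R$1,952,000 = R$705,054.40.
After interest of R$363,500.00, pre-tax earnings = R$341,554.40.
DCL = total CM / (EBIT − I) = R$2,657,054.40 / R$341,554.40 = 7.7793.
EPS therefore changes by 7.7793 × (+16.8%) = +130.7%.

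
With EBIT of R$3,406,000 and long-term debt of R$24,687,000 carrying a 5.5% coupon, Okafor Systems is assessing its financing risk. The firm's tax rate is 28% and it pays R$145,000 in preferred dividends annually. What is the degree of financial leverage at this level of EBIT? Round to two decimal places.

1.84

Annual interest charges come to R$1,357,785.00.
Pre-tax preferred-dividend burden = R$145,000 ÷ (1 − 0.28) = R$201,388.89.
DFL = EBIT ÷ [EBIT − I − D_p/(1−t)] = R$3,406,000 ÷ [R$3,406,000 − R$1,357,785.00 − R$201,388.89] = R$3,406,000 ÷ R$1,846,826.11 = 1.8442.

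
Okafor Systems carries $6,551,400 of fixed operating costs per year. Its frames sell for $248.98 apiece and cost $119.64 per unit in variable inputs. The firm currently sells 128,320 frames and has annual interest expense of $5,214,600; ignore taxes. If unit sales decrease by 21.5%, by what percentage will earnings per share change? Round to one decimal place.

-73.9%

At 128,320 units, contribution = 128,320 × $129.34 = $16,596,908.80.
EBIT = $16,596,908.80 − $6,551,400 = $10,045,508.80.
Interest = $5,214,600.00, so EBIT − I = $4,830,908.80.
DCL = total CM / (EBIT − I) = $16,596,908.80 / $4,830,908.80 = 3.4356.
%ΔEPS = DCL × %ΔSales = 3.4356 × -21.5% = -73.9%.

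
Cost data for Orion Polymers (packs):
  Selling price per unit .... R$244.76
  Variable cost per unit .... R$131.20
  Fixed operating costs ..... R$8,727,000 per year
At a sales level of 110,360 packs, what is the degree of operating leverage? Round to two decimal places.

Contribution at this volume is 110,360 × R$113.56 = R$12,532,481.60.
Subtracting fixed costs: EBIT = R$12,532,481.60 − R$8,727,000 = R$3,805,481.60.
So DOL = total CM / EBIT = R$12,532,481.60 / R$3,805,481.60 = 3.2933.

3.29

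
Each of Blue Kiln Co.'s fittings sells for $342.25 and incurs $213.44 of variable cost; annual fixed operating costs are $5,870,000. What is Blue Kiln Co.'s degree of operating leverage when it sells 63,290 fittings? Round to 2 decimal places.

Total contribution margin = 63,290 × $128.81 = $8,152,384.90.
EBIT = $8,152,384.90 − $5,870,000 = $2,282,384.90.
So DOL = total CM / EBIT = $8,152,384.90 / $2,282,384.90 = 3.5719.

3.57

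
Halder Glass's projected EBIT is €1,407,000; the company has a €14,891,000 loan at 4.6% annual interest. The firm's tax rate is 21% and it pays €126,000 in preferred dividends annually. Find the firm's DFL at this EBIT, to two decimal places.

2.50

Annual interest charges come to €684,986.00.
Preferred dividends grossed up pre-tax: €126,000 / (1 − 0.21) = €159,493.67.
DFL = EBIT ÷ [EBIT − I − D_p/(1−t)] = €1,407,000 ÷ [€1,407,000 − €684,986.00 − €159,493.67] = €1,407,000 ÷ €562,520.33 = 2.5012.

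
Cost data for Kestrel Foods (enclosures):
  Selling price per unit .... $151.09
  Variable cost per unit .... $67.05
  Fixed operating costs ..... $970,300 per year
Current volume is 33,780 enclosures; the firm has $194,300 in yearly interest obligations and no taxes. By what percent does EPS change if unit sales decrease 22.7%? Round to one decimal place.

-38.5%

Contribution at this volume is 33,780 × $84.04 = $2,838,871.20.
Subtracting fixed costs: EBIT = $2,838,871.20 − $970,300 = $1,868,571.20.
Interest = $194,300.00, so EBIT − I = $1,674,271.20.
DCL = total CM / (EBIT − I) = $2,838,871.20 / $1,674,271.20 = 1.6956.
%ΔEPS = DCL × %ΔSales = 1.6956 × -22.7% = -38.5%.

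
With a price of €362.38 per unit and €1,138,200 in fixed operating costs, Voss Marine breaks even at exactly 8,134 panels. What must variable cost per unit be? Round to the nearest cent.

€222.45

At break-even, FC = Q × (P − VC), so P − VC = €1,138,200 ÷ 8,134 = €139.9312.
Hence VC = price − CM = €362.38 − €139.9312 = €222.45.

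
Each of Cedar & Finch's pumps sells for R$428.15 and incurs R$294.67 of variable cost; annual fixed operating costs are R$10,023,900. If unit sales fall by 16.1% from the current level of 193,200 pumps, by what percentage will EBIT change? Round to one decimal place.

-26.3%

Contribution at this volume is 193,200 × R$133.48 = R$25,788,336.00.
EBIT = R$25,788,336.00 − R$10,023,900 = R$15,764,436.00.
DOL = contribution ÷ EBIT = R$25,788,336.00 ÷ R$15,764,436.00 = 1.6359.
%ΔEBIT = DOL × %ΔSales = 1.6359 × -16.1% = -26.3%.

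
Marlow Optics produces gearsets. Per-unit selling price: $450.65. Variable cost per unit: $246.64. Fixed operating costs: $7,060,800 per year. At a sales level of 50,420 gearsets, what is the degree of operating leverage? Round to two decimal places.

Contribution at this volume is 50,420 × $204.01 = $10,286,184.20.
Subtracting fixed costs: EBIT = $10,286,184.20 − $7,060,800 = $3,225,384.20.
DOL = contribution ÷ EBIT = $10,286,184.20 ÷ $3,225,384.20 = 3.1891.

3.19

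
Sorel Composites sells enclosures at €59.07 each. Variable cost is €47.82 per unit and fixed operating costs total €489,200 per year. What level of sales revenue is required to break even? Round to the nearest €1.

CM per unit = €59.07 − €47.82 = €11.25; CM ratio = €11.25 / €59.07 = 0.1905.
Break-even sales = FC ÷ CM ratio = €489,200 × €59.07 / €11.25 = €2,568,626.

€2,568,626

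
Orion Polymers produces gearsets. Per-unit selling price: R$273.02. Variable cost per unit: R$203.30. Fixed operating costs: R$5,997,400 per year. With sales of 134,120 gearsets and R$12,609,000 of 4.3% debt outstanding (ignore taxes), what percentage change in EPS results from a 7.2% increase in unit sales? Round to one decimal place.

At 134,120 units, contribution = 134,120 × R$69.72 = R$9,350,846.40.
Operating income = contribution − fixed costs = R$9,350,846.40 − R$5,997,400 = R$3,353,446.40.
After interest of R$542,187.00, pre-tax earnings = R$2,811,259.40.
Degree of combined leverage = contribution ÷ (EBIT − I) = R$9,350,846.40 ÷ R$2,811,259.40 = 3.3262.
EPS therefore changes by 3.3262 × (+7.2%) = +23.9%.

+23.9%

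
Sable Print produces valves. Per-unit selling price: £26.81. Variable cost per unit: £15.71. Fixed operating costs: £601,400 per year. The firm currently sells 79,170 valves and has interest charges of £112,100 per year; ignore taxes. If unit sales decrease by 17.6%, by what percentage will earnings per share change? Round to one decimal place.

-93.6%

Total contribution margin = 79,170 × £11.10 = £878,787.00.
Operating income = contribution − fixed costs = £878,787.00 − £601,400 = £277,387.00.
Interest = £112,100.00, so EBIT − I = £165,287.00.
Degree of combined leverage = contribution ÷ (EBIT − I) = £878,787.00 ÷ £165,287.00 = 5.3167.
EPS therefore changes by 5.3167 × (-17.6%) = -93.6%.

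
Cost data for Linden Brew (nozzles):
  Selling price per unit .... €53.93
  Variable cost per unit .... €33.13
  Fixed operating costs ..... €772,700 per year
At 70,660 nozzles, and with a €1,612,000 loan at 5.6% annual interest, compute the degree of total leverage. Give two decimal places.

Contribution at this volume is 70,660 × €20.80 = €1,469,728.00.
Operating income = contribution − fixed costs = €1,469,728.00 − €772,700 = €697,028.00. Interest = €90,272.00.
DOL = €1,469,728.00 ÷ €697,028.00 = 2.1086; DFL = €697,028.00 ÷ €606,756.00 = 1.1488.
DCL = DOL × DFL = 2.1086 × 1.1488 = 2.4224.

2.42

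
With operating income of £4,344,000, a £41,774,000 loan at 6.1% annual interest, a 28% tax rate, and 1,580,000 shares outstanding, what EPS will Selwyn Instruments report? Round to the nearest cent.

Interest = £2,548,214.00, so EBT = £4,344,000 − £2,548,214.00 = £1,795,786.00.
Net income = £1,795,786.00 × (1 − 0.28) = £1,292,965.92.
EPS = £1,292,965.92 ÷ 1,580,000 = £0.82.

£0.82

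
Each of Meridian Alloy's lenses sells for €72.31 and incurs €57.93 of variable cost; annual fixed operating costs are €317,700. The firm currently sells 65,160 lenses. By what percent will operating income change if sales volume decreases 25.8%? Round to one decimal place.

-39.0%

At 65,160 units, contribution = 65,160 × €14.38 = €937,000.80.
Subtracting fixed costs: EBIT = €937,000.80 − €317,700 = €619,300.80.
DOL = contribution ÷ EBIT = €937,000.80 ÷ €619,300.80 = 1.5130.
%ΔEBIT = DOL × %ΔSales = 1.5130 × -25.8% = -39.0%.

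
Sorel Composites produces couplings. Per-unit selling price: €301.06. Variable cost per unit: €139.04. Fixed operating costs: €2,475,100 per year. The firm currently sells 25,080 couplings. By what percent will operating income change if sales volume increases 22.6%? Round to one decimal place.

Total contribution margin = 25,080 × €162.02 = €4,063,461.60.
EBIT = €4,063,461.60 − €2,475,100 = €1,588,361.60.
Degree of operating leverage = €4,063,461.60 / €1,588,361.60 = 2.5583.
%ΔEBIT = DOL × %ΔSales = 2.5583 × +22.6% = +57.8%.

+57.8%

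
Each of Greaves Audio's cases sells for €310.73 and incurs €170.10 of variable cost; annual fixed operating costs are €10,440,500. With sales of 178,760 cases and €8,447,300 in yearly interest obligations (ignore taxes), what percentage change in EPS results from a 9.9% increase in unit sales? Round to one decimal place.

Contribution at this volume is 178,760 × €140.63 = €25,139,018.80.
Subtracting fixed costs: EBIT = €25,139,018.80 − €10,440,500 = €14,698,518.80.
After interest of €8,447,300.00, pre-tax earnings = €6,251,218.80.
DCL = total CM / (EBIT − I) = €25,139,018.80 / €6,251,218.80 = 4.0215.
EPS therefore changes by 4.0215 × (+9.9%) = +39.8%.

+39.8%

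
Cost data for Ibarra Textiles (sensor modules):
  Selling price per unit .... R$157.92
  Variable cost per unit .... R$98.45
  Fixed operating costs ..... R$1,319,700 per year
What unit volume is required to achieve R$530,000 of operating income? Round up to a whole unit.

Contribution margin per unit = R$157.92 − R$98.45 = R$59.47.
Units = (FC + target) / CM = (R$1,319,700 + R$530,000) / R$59.47 = 31,103.08, so 31,104 sensor modules.

31,104 sensor modules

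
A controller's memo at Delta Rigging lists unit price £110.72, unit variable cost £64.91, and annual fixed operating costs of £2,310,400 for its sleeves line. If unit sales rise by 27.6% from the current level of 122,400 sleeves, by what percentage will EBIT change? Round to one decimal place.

Contribution at this volume is 122,400 × £45.81 = £5,607,144.00.
Subtracting fixed costs: EBIT = £5,607,144.00 − £2,310,400 = £3,296,744.00.
DOL = contribution ÷ EBIT = £5,607,144.00 ÷ £3,296,744.00 = 1.7008.
Operating income changes by 1.7008 × +27.6% = +46.9%.

+46.9%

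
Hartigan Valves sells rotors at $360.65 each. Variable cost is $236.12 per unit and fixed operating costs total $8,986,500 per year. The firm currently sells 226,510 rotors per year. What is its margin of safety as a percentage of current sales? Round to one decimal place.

68.1%

Contribution margin per unit = $360.65 − $236.12 = $124.53. Break-even units = $8,986,500 ÷ $124.53 = 72,163.33; break-even revenue = 72,163.33 × $360.65 = $26,025,706.46.
Actual sales revenue = 226,510 × $360.65 = $81,690,831.50.
Margin of safety = ($81,690,831.50 − $26,025,706.46) ÷ $81,690,831.50 = 68.1%.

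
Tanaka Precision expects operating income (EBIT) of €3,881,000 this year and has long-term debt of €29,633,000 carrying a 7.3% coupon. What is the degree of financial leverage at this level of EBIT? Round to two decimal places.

Interest = €2,163,209.00.
DFL = EBIT ÷ (EBIT − I) = €3,881,000 ÷ (€3,881,000 − €2,163,209.00) = €3,881,000 ÷ €1,717,791.00 = 2.2593.

2.26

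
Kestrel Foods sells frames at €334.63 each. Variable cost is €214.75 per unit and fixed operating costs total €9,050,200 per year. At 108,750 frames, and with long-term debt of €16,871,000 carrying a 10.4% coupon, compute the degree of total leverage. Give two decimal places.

5.84

Total contribution margin = 108,750 × €119.88 = €13,036,950.00.
Operating income = contribution − fixed costs = €13,036,950.00 − €9,050,200 = €3,986,750.00. Interest = €1,754,584.00.
DOL = €13,036,950.00 ÷ €3,986,750.00 = 3.2701; DFL = €3,986,750.00 ÷ €2,232,166.00 = 1.7860.
DCL = DOL × DFL = 3.2701 × 1.7860 = 5.8404.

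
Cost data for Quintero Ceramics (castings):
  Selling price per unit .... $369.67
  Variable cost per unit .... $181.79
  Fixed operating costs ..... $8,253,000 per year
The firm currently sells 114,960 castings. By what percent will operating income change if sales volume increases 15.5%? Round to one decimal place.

At 114,960 units, contribution = 114,960 × $187.88 = $21,598,684.80.
Subtracting fixed costs: EBIT = $21,598,684.80 − $8,253,000 = $13,345,684.80.
DOL = contribution ÷ EBIT = $21,598,684.80 ÷ $13,345,684.80 = 1.6184.
Operating income changes by 1.6184 × +15.5% = +25.1%.

+25.1%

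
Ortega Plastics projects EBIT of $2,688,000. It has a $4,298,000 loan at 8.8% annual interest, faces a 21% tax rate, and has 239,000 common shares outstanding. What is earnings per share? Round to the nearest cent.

$7.63

Interest = $378,224.00, so EBT = $2,688,000 − $378,224.00 = $2,309,776.00.
After tax at 21%: net income = $2,309,776.00 × 0.79 = $1,824,723.04.
EPS = $1,824,723.04 ÷ 239,000 = $7.63.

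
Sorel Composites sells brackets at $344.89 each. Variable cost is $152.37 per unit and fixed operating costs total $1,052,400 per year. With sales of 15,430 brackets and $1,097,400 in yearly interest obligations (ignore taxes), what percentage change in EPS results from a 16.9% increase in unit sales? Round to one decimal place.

+61.2%

Contribution at this volume is 15,430 × $192.52 = $2,970,583.60.
Subtracting fixed costs: EBIT = $2,970,583.60 − $1,052,400 = $1,918,183.60.
Interest = $1,097,400.00, so EBIT − I = $820,783.60.
Degree of combined leverage = contribution ÷ (EBIT − I) = $2,970,583.60 ÷ $820,783.60 = 3.6192.
EPS therefore changes by 3.6192 × (+16.9%) = +61.2%.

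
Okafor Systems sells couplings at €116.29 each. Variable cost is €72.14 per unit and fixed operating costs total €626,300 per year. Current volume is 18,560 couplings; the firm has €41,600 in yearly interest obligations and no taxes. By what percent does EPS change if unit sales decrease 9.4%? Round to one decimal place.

-50.8%

Contribution at this volume is 18,560 × €44.15 = €819,424.00.
Operating income = contribution − fixed costs = €819,424.00 − €626,300 = €193,124.00.
Interest = €41,600.00, so EBIT − I = €151,524.00.
DCL = total CM / (EBIT − I) = €819,424.00 / €151,524.00 = 5.4079.
%ΔEPS = DCL × %ΔSales = 5.4079 × -9.4% = -50.8%.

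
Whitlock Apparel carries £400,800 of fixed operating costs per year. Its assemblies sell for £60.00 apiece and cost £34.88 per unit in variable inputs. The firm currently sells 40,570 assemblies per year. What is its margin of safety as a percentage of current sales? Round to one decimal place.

60.7%

Each unit contributes £60.00 − £34.88 = £25.12. Break-even units = £400,800 ÷ £25.12 = 15,955.41; break-even revenue = 15,955.41 × £60.00 = £957,324.84.
Current sales = 40,570 × £60.00 = £2,434,200.00.
Margin of safety = (£2,434,200.00 − £957,324.84) ÷ £2,434,200.00 = 60.7%.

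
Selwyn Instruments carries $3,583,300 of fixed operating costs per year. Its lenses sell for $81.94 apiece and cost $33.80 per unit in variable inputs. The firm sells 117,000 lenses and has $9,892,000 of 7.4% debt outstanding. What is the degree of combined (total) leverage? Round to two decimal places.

4.28

Contribution at this volume is 117,000 × $48.14 = $5,632,380.00.
EBIT = $5,632,380.00 − $3,583,300 = $2,049,080.00. Interest = $732,008.00, so EBIT − I = $1,317,072.00.
DCL = contribution ÷ (EBIT − I) = $5,632,380.00 ÷ $1,317,072.00 = 4.2764.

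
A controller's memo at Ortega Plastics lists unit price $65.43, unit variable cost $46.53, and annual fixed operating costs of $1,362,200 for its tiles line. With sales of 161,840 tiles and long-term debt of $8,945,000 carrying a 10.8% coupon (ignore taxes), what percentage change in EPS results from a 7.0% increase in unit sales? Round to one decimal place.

At 161,840 units, contribution = 161,840 × $18.90 = $3,058,776.00.
EBIT = $3,058,776.00 − $1,362,200 = $1,696,576.00.
Interest = $966,060.00, so EBIT − I = $730,516.00.
DCL = total CM / (EBIT − I) = $3,058,776.00 / $730,516.00 = 4.1871.
%ΔEPS = DCL × %ΔSales = 4.1871 × +7.0% = +29.3%.

+29.3%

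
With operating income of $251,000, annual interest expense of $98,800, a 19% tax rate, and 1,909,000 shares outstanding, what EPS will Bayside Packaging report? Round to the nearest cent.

Pre-tax income = $251,000 − $98,800.00 = $152,200.00.
Net income = $152,200.00 × (1 − 0.19) = $123,282.00.
EPS = $123,282.00 ÷ 1,909,000 = $0.06.

$0.06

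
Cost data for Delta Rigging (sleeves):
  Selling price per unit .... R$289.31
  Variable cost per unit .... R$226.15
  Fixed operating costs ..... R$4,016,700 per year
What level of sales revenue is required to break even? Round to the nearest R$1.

R$18,398,852

CM per unit = R$289.31 − R$226.15 = R$63.16; CM ratio = R$63.16 / R$289.31 = 0.2183.
Break-even sales = FC ÷ CM ratio = R$4,016,700 × R$289.31 / R$63.16 = R$18,398,852.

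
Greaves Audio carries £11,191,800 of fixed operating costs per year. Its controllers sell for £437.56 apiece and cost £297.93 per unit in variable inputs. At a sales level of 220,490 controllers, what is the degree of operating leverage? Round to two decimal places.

1.57

Total contribution margin = 220,490 × £139.63 = £30,787,018.70.
Operating income = contribution − fixed costs = £30,787,018.70 − £11,191,800 = £19,595,218.70.
So DOL = total CM / EBIT = £30,787,018.70 / £19,595,218.70 = 1.5711.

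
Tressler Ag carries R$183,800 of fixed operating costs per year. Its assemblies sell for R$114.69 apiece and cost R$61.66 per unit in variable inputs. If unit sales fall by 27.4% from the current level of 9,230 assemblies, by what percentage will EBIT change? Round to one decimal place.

Contribution at this volume is 9,230 × R$53.03 = R$489,466.90.
Operating income = contribution − fixed costs = R$489,466.90 − R$183,800 = R$305,666.90.
Degree of operating leverage = R$489,466.90 / R$305,666.90 = 1.6013.
So EBIT moves 1.6013 × (-27.4%) = -43.9%.

-43.9%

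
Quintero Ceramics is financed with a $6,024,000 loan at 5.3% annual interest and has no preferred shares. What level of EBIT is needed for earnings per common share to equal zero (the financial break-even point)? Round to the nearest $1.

$319,272

Annual interest = 5.3% × $6,024,000 = $319,272.00.
Without preferred stock the financial break-even is simply EBIT = interest = $319,272.00.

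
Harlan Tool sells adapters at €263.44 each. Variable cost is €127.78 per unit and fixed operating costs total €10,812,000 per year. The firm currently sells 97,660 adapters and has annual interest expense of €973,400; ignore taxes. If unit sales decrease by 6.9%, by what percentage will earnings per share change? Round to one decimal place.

-62.5%

At 97,660 units, contribution = 97,660 × €135.66 = €13,248,555.60.
Subtracting fixed costs: EBIT = €13,248,555.60 − €10,812,000 = €2,436,555.60.
Interest = €973,400.00, so EBIT − I = €1,463,155.60.
Degree of combined leverage = contribution ÷ (EBIT − I) = €13,248,555.60 ÷ €1,463,155.60 = 9.0548.
%ΔEPS = DCL × %ΔSales = 9.0548 × -6.9% = -62.5%.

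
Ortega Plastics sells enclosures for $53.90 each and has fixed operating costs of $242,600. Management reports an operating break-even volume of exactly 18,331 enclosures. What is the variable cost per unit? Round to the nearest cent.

At break-even, FC = Q × (P − VC), so P − VC = $242,600 ÷ 18,331 = $13.2344.
Variable cost per unit = $53.90 − $13.2344 = $40.67.

$40.67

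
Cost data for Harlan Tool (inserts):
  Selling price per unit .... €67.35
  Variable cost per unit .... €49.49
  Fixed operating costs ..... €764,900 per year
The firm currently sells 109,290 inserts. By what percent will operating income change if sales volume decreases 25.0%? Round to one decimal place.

At 109,290 units, contribution = 109,290 × €17.86 = €1,951,919.40.
EBIT = €1,951,919.40 − €764,900 = €1,187,019.40.
Degree of operating leverage = €1,951,919.40 / €1,187,019.40 = 1.6444.
%ΔEBIT = DOL × %ΔSales = 1.6444 × -25.0% = -41.1%.

-41.1%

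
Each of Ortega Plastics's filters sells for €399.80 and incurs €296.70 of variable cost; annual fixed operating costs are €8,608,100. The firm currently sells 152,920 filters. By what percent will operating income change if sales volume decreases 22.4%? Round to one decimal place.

-49.3%

At 152,920 units, contribution = 152,920 × €103.10 = €15,766,052.00.
Subtracting fixed costs: EBIT = €15,766,052.00 − €8,608,100 = €7,157,952.00.
So DOL = total CM / EBIT = €15,766,052.00 / €7,157,952.00 = 2.2026.
Operating income changes by 2.2026 × -22.4% = -49.3%.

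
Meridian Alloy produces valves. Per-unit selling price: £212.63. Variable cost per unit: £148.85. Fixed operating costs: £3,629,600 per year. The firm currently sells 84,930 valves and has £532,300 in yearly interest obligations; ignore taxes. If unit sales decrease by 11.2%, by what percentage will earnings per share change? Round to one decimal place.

-48.3%

Contribution at this volume is 84,930 × £63.78 = £5,416,835.40.
Operating income = contribution − fixed costs = £5,416,835.40 − £3,629,600 = £1,787,235.40.
After interest of £532,300.00, pre-tax earnings = £1,254,935.40.
DCL = total CM / (EBIT − I) = £5,416,835.40 / £1,254,935.40 = 4.3164.
EPS therefore changes by 4.3164 × (-11.2%) = -48.3%.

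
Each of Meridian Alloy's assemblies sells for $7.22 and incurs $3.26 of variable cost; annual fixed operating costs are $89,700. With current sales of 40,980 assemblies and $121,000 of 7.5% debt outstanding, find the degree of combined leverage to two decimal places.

Contribution at this volume is 40,980 × $3.96 = $162,280.80.
Subtracting fixed costs: EBIT = $162,280.80 − $89,700 = $72,580.80. Interest = $9,075.00, so EBIT − I = $63,505.80.
DCL = contribution ÷ (EBIT − I) = $162,280.80 ÷ $63,505.80 = 2.5554.

2.56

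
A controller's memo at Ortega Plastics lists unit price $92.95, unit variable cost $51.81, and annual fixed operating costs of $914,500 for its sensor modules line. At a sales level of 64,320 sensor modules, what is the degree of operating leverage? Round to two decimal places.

Total contribution margin = 64,320 × $41.14 = $2,646,124.80.
Subtracting fixed costs: EBIT = $2,646,124.80 − $914,500 = $1,731,624.80.
DOL = contribution ÷ EBIT = $2,646,124.80 ÷ $1,731,624.80 = 1.5281.

1.53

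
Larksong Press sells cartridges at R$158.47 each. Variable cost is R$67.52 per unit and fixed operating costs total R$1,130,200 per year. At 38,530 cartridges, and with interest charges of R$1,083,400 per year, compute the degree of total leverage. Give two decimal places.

At 38,530 units, contribution = 38,530 × R$90.95 = R$3,504,303.50.
Subtracting fixed costs: EBIT = R$3,504,303.50 − R$1,130,200 = R$2,374,103.50. Interest = R$1,083,400.00.
DOL = R$3,504,303.50 ÷ R$2,374,103.50 = 1.4761; DFL = R$2,374,103.50 ÷ R$1,290,703.50 = 1.8394.
DCL = DOL × DFL = 1.4761 × 1.8394 = 2.7151.

2.72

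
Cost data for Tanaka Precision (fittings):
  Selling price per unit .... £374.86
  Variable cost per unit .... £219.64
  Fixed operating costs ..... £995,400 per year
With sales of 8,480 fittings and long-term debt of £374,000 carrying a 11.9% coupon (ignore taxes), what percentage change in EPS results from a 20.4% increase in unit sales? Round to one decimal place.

At 8,480 units, contribution = 8,480 × £155.22 = £1,316,265.60.
Subtracting fixed costs: EBIT = £1,316,265.60 − £995,400 = £320,865.60.
Interest = £44,506.00, so EBIT − I = £276,359.60.
Degree of combined leverage = contribution ÷ (EBIT − I) = £1,316,265.60 ÷ £276,359.60 = 4.7629.
EPS therefore changes by 4.7629 × (+20.4%) = +97.2%.

+97.2%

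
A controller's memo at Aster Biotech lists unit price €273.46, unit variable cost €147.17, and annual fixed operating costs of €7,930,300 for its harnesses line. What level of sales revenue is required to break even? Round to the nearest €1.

CM per unit = €273.46 − €147.17 = €126.29; CM ratio = €126.29 / €273.46 = 0.4618.
Break-even sales = FC ÷ CM ratio = €7,930,300 × €273.46 / €126.29 = €17,171,746.

€17,171,746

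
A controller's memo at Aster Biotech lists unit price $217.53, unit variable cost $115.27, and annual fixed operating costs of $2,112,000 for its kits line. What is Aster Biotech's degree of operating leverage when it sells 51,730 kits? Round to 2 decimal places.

1.66

At 51,730 units, contribution = 51,730 × $102.26 = $5,289,909.80.
Operating income = contribution − fixed costs = $5,289,909.80 − $2,112,000 = $3,177,909.80.
DOL = contribution ÷ EBIT = $5,289,909.80 ÷ $3,177,909.80 = 1.6646.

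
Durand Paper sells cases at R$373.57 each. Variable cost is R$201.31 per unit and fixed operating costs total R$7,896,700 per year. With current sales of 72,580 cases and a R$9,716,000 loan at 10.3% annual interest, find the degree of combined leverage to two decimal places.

3.47

Total contribution margin = 72,580 × R$172.26 = R$12,502,630.80.
EBIT = R$12,502,630.80 − R$7,896,700 = R$4,605,930.80. Interest = R$1,000,748.00, so EBIT − I = R$3,605,182.80.
DCL = contribution ÷ (EBIT − I) = R$12,502,630.80 ÷ R$3,605,182.80 = 3.4680.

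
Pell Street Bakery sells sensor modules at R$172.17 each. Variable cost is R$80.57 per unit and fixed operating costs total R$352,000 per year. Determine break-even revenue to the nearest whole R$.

R$661,614

CM per unit = R$172.17 − R$80.57 = R$91.60; CM ratio = R$91.60 / R$172.17 = 0.5320.
Break-even sales = FC ÷ CM ratio = R$352,000 × R$172.17 / R$91.60 = R$661,614.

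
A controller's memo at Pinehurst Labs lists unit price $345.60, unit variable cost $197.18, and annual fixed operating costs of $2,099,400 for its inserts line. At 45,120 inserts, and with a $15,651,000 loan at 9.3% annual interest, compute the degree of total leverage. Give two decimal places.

2.13

Contribution at this volume is 45,120 × $148.42 = $6,696,710.40.
EBIT = $6,696,710.40 − $2,099,400 = $4,597,310.40. Interest = $1,455,543.00.
DOL = $6,696,710.40 ÷ $4,597,310.40 = 1.4567; DFL = $4,597,310.40 ÷ $3,141,767.40 = 1.4633.
Combined leverage = 1.4567 × 1.4633 = 2.1316.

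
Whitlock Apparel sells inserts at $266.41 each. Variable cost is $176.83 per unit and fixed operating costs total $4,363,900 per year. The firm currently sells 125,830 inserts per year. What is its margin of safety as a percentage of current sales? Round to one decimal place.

Contribution margin per unit = $266.41 − $176.83 = $89.58. Break-even units = $4,363,900 ÷ $89.58 = 48,715.11; break-even revenue = 48,715.11 × $266.41 = $12,978,193.78.
Current sales = 125,830 × $266.41 = $33,522,370.30.
Margin of safety = ($33,522,370.30 − $12,978,193.78) ÷ $33,522,370.30 = 61.3%.

61.3%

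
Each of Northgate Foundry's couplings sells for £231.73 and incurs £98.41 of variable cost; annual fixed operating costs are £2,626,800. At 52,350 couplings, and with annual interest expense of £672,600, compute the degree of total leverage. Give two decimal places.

1.90

At 52,350 units, contribution = 52,350 × £133.32 = £6,979,302.00.
Operating income = contribution − fixed costs = £6,979,302.00 − £2,626,800 = £4,352,502.00. Interest = £672,600.00, so EBIT − I = £3,679,902.00.
Degree of total leverage = total CM / (EBIT − interest) = £6,979,302.00 / £3,679,902.00 = 1.8966.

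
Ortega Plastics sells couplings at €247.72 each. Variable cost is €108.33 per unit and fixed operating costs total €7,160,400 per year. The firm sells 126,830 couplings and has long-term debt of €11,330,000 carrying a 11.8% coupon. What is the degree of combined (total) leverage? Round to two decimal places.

Contribution at this volume is 126,830 × €139.39 = €17,678,833.70.
Operating income = contribution − fixed costs = €17,678,833.70 − €7,160,400 = €10,518,433.70. Interest = €1,336,940.00, so EBIT − I = €9,181,493.70.
Degree of total leverage = total CM / (EBIT − interest) = €17,678,833.70 / €9,181,493.70 = 1.9255.

1.93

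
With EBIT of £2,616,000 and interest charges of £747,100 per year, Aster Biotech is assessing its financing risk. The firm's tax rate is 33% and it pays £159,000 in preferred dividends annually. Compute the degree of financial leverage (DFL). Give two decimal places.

1.60

Interest = £747,100.00.
Preferred dividends grossed up pre-tax: £159,000 / (1 − 0.33) = £237,313.43.
DFL = EBIT ÷ [EBIT − I − D_p/(1−t)] = £2,616,000 ÷ [£2,616,000 − £747,100.00 − £237,313.43] = £2,616,000 ÷ £1,631,586.57 = 1.6033.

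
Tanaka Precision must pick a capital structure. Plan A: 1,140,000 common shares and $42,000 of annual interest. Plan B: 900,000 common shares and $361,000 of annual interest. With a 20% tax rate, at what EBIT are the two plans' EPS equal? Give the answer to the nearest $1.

$1,557,250

At indifference, (EBIT − 42,000)(1 − t)/1,140,000 = (EBIT − 361,000)(1 − t)/900,000.
Cancelling (1 − t) and cross-multiplying: 900,000·(EBIT − 42,000) = 1,140,000·(EBIT − 361,000).
Solving, EBIT = (361,000·1,140,000 − 42,000·900,000) / (1,140,000 − 900,000) = 373,740,000,000 / 240,000 = 1,557,250.00.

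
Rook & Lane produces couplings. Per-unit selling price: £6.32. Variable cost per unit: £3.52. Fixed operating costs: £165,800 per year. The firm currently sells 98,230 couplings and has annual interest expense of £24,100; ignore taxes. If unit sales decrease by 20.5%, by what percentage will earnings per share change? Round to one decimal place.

Total contribution margin = 98,230 × £2.80 = £275,044.00.
Operating income = contribution − fixed costs = £275,044.00 − £165,800 = £109,244.00.
Interest = £24,100.00, so EBIT − I = £85,144.00.
Degree of combined leverage = contribution ÷ (EBIT − I) = £275,044.00 ÷ £85,144.00 = 3.2303.
EPS therefore changes by 3.2303 × (-20.5%) = -66.2%.

-66.2%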